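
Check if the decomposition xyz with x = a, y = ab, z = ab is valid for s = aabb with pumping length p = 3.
Violated: xyz = s

The decomposition x = a, y = ab, z = ab for s = aabb with p = 3
violates the constraint: xyz = s

xyz = 'a' + 'ab' + 'ab' = 'aabab' ≠ 'aabb' = s. The decomposition doesn't reconstruct s.

Pumping lemma constraints:
1. xyz = s (decomposition is valid)
2. |xy| ≤ p
3. |y| > 0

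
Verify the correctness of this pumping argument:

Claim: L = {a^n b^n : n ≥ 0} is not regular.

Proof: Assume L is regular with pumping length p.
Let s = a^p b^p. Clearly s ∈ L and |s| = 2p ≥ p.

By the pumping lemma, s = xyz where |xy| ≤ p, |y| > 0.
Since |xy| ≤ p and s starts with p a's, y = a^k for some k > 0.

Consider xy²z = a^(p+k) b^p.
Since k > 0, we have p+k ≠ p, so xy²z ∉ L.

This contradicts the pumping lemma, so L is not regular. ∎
The proof is correct.

This proof is valid because:
1. The string s = a^p b^p is correctly in L
2. The decomposition analysis is correct: y must consist only of a's
3. The contradiction is valid: pumping increases a's but not b's
4. The conclusion follows logically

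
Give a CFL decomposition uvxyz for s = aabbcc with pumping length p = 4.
u='a', v='a', x='bb', y='c', z='c'

For s = aabbcc with pumping length p = 4:

One valid decomposition:
- u = 'a'
- v = 'a'
- x = 'bb'
- y = 'c'
- z = 'c'

Verification:
- uvxyz = 'a' + 'a' + 'bb' + 'c' + 'c' = aabbcc ✓
- |vxy| = |'abbc'| = 4 ≤ 4 ✓
- |vy| = |'ac'| = 2 > 0 ✓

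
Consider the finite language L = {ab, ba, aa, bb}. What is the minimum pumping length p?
p = 3

For a finite language L, the pumping lemma holds vacuously if p > max|s| for s ∈ L.

The longest string in L = {ab, ba, aa, bb} has length 2.
If p = 3, then no string s ∈ L has |s| ≥ p, so the condition is vacuously true.

The minimum pumping length is p = 3.

Why no smaller p works: for any p ≤ 2, the longest string s ∈ L has |s| = 2 ≥ p, so it would
have to be pumpable; but pumping up (i = 2, 3, ...) produces ever longer strings, which cannot all lie in the
finite language L. So the pumping property fails for every p ≤ 2.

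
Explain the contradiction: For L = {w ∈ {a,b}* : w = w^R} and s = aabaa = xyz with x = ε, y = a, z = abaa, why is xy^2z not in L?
xy²z = aaabaa ∉ L

Pumping with i = 2 replaces y = a by y² = aa:
- Original: s = xyz = aabaa; aabaa reversed is aabaa, the same string, so it is a palindrome and is in L
- Pumped: xy²z = ε · aa · abaa = aaabaa
- aaabaa reversed is aabaaa ≠ aaabaa, so it is not a palindrome and is not in L

The pumping lemma would require xy²z ∈ L, so this decomposition yields a contradiction.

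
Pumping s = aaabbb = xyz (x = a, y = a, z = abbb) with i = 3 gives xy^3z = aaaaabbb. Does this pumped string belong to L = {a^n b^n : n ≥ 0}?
No

xy³z = a · aaa · abbb = aaaaabbb.
aaaaabbb has 5 a's and 3 b's; 5 ≠ 3, so it is not in L.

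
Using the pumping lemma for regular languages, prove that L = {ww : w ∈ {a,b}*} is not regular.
Assume for contradiction that L is regular, and let p ≥ 1 be the pumping length given by the pumping lemma.
Choose s = a^p b a^p b. Then s ∈ L (take w = a^p b) and |s| = 2p + 2 ≥ p.
By the pumping lemma, s = xyz for some x, y, z with |xy| ≤ p, |y| ≥ 1, and xy^i z ∈ L for every i ≥ 0.
Since |xy| ≤ p and the first p symbols of s are all a's, y = a^k for some k with 1 ≤ k ≤ p.

Take i = 2: t = xy²z = a^(p + k) b a^p b.
Suppose t = uu for some string u. The string t contains exactly two b's and ends in b, so u contains exactly one b and ends in b; hence u = a^j b for some j, and uu = a^j b a^j b. Comparing with t = a^(p + k) b a^p b forces j = p + k (first block) and j = p (second block), which is impossible since k ≥ 1. So t ∉ L.

This contradicts the pumping lemma, which requires xy^i z ∈ L for all i ≥ 0.
Hence L = {ww : w ∈ {a,b}*} is not regular. ∎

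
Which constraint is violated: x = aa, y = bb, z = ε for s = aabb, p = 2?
Violated: |xy| ≤ p

The decomposition x = aa, y = bb, z = ε for s = aabb with p = 2
violates the constraint: |xy| ≤ p

|xy| = |aabb| = 4 > 2 = p. The decomposition puts too many characters in xy.

Pumping lemma constraints:
1. xyz = s (decomposition is valid)
2. |xy| ≤ p
3. |y| > 0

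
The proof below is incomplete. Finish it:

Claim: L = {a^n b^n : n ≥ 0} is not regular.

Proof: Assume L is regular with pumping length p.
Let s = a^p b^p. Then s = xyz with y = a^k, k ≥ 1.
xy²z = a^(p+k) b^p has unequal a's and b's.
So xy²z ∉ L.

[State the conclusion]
This contradicts the pumping lemma for regular languages,
which guarantees xy^i z ∈ L for all i ≥ 0.

Since our assumption that L is regular leads to a contradiction,
we conclude that L = {a^n b^n : n ≥ 0} is NOT regular. ∎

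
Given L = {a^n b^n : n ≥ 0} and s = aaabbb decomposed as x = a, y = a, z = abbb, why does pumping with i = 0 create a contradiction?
xy⁰z = aabbb ∉ L

Pumping with i = 0 replaces y = a by y⁰ = ε:
- Original: s = xyz = aaabbb; aaabbb = a^3 b^3 has equal counts (3 = 3), so it is in L
- Pumped: xy⁰z = a · ε · abbb = aabbb
- aabbb has 2 a's and 3 b's; 2 ≠ 3, so it is not in L

The pumping lemma would require xy⁰z ∈ L, so this decomposition yields a contradiction.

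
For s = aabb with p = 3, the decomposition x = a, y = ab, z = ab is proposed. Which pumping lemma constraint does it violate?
Violated: xyz = s

The decomposition x = a, y = ab, z = ab for s = aabb with p = 3
violates the constraint: xyz = s

xyz = 'a' + 'ab' + 'ab' = 'aabab' ≠ 'aabb' = s. The decomposition doesn't reconstruct s.

Pumping lemma constraints:
1. xyz = s (decomposition is valid)
2. |xy| ≤ p
3. |y| > 0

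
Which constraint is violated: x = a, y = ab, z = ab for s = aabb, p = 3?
Violated: xyz = s

The decomposition x = a, y = ab, z = ab for s = aabb with p = 3
violates the constraint: xyz = s

xyz = 'a' + 'ab' + 'ab' = 'aabab' ≠ 'aabb' = s. The decomposition doesn't reconstruct s.

Pumping lemma constraints:
1. xyz = s (decomposition is valid)
2. |xy| ≤ p
3. |y| > 0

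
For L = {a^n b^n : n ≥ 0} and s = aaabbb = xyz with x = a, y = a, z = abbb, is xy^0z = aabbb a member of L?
No

xy⁰z = a · ε · abbb = aabbb.
aabbb has 2 a's and 3 b's; 2 ≠ 3, so it is not in L.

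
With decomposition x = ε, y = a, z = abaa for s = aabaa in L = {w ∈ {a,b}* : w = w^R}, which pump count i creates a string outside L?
i = 0

xy⁰z = ε · ε · abaa = abaa; abaa reversed is aaba ≠ abaa, so it is not a palindrome and is not in L.
(Other choices also work, e.g. i = 2, 3; only i = 1 is guaranteed to stay in L since xy¹z = s.)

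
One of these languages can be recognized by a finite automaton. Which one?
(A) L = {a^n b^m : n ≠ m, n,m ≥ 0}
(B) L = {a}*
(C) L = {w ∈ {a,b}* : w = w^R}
(B) {a}*

(B) L = {a}* is regular.

This can be recognized by a finite automaton (DFA/NFA).
Regular expressions like {a}* define regular languages.

The other choices are not regular:
- {a^n b^m : n ≠ m, n,m ≥ 0}: After pumping a's, we can make n = m
- {w ∈ {a,b}* : w = w^R}: After pumping, the string is no longer symmetric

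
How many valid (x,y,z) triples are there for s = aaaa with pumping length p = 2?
3

For s = 'aaaa' with pumping length p = 2:

Constraints: |xy| ≤ 2, |y| > 0

Valid decompositions (|xy| ≤ p, |y| ≥ 1):
  • x='', y='a', z='aaa'
  • x='a', y='a', z='aa'
  • x='', y='aa', z='aa'

Total count: 3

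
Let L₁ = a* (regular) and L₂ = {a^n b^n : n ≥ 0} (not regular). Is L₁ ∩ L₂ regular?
Yes — L₁ ∩ L₂ is regular.

A string of a* contains no b's, and the only string of {a^n b^n} with no b's is ε (n = 0). So L₁ ∩ L₂ = {ε}, a finite language, which is regular.

Note that the bare facts "L₁ regular, L₂ non-regular" do not settle the question by themselves: the closure of regular languages under ∪, ∩, complement and difference applies only when BOTH operands are regular. With a non-regular operand the result can come out regular or non-regular depending on the specific languages, so one has to work out L₁ ∩ L₂ for this particular pair, as above.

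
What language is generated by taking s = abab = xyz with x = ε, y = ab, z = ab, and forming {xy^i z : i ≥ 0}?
{xy^i z : i ≥ 0} = {(ab)^(i+1) : i ≥ 0} = {ab, abab, ababab, ...}

With x = ε, y = ab, z = ab: Pumping 'ab' gives strings of alternating a's and b's.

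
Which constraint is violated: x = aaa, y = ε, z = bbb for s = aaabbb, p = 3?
Violated: |y| > 0

The decomposition x = aaa, y = ε, z = bbb for s = aaabbb with p = 3
violates the constraint: |y| > 0

|y| = 0, but the pumping lemma requires |y| > 0 (y must be non-empty).

Pumping lemma constraints:
1. xyz = s (decomposition is valid)
2. |xy| ≤ p
3. |y| > 0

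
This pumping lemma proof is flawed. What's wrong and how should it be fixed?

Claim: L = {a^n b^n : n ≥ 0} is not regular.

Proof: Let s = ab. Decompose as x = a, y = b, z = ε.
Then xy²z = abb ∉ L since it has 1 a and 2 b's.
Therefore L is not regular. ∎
Error: The string s = ab might be shorter than the pumping length p.

Correction: Choose s = a^p b^p to ensure |s| ≥ p. Also, the decomposition is wrong: with |xy| ≤ p, y cannot include b's when s starts with p a's.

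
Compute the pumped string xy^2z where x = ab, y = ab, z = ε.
ababab

Given x = 'ab', y = 'ab', z = '' and i = 2:

xy^2z = x + y·y·...·y (2 times) + z
       = 'ab' + 'ab'^2 + ''
       = 'ab' + 'abab' + ''
       = 'ababab'

The pumped string is 'ababab' with length 6.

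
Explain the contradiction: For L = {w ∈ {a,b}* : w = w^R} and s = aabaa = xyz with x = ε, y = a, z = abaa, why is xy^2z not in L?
xy²z = aaabaa ∉ L

Pumping with i = 2 replaces y = a by y² = aa:
- Original: s = xyz = aabaa; aabaa reversed is aabaa, the same string, so it is a palindrome and is in L
- Pumped: xy²z = ε · aa · abaa = aaabaa
- aaabaa reversed is aabaaa ≠ aaabaa, so it is not a palindrome and is not in L

The pumping lemma would require xy²z ∈ L, so this decomposition yields a contradiction.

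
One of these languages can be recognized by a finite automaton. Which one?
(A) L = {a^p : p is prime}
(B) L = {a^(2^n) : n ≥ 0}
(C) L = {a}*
(C) {a}*

(C) L = {a}* is regular.

This can be recognized by a finite automaton (DFA/NFA).
Regular expressions like {a}* define regular languages.

The other choices are not regular:
- {a^(2^n) : n ≥ 0}: After pumping, length is no longer a power of 2
- {a^p : p is prime}: After pumping, the length becomes composite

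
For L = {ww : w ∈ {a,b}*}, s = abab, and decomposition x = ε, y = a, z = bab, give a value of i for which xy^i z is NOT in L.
i = 3

xy³z = ε · aaa · bab = aaabab; aaabab has length 6; its halves are aaa and bab, which differ, so it is not in L.
(Other choices also work, e.g. i = 0, 2; only i = 1 is guaranteed to stay in L since xy¹z = s.)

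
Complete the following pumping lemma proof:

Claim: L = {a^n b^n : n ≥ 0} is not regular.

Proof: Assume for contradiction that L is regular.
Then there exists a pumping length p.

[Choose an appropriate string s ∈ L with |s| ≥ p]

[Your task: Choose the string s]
s = a^p b^p

This string is in L (has equal a's and b's) and has length 2p ≥ p.
Any decomposition xyz with |xy| ≤ p means y consists only of a's,
so pumping will unbalance the counts.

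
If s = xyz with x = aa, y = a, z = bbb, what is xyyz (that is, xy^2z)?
aaaabbb

Given x = 'aa', y = 'a', z = 'bbb' and i = 2:

xy^2z = x + y·y·...·y (2 times) + z
       = 'aa' + 'a'^2 + 'bbb'
       = 'aa' + 'aa' + 'bbb'
       = 'aaaabbb'

The pumped string is 'aaaabbb' with length 7.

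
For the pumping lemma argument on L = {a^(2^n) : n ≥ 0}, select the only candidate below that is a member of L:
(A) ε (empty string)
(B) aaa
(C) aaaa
(C) aaaa

The pumping lemma is applied to a string s that lies in L, so first check membership of each option:
- (A) ε has length 0, which is not a power of 2, so it is not in L ✗
- (B) aaa has length 3, strictly between 2^1 = 2 and 2^2 = 4, so it is not in L ✗
- (C) aaaa has length 4 = 2^2, so it is in L ✓

Only (C) aaaa is in L, so it is the only candidate that could play the role of s.
(In a complete proof one picks s in terms of the pumping length p so that |s| ≥ p is guaranteed; a fixed string like aaaa illustrates the shape of such an s.)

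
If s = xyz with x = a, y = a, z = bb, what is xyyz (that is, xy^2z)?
aaabb

Given x = 'a', y = 'a', z = 'bb' and i = 2:

xy^2z = x + y·y·...·y (2 times) + z
       = 'a' + 'a'^2 + 'bb'
       = 'a' + 'aa' + 'bb'
       = 'aaabb'

The pumped string is 'aaabb' with length 5.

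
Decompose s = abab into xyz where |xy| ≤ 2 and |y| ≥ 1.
x = '', y = 'a', z = 'bab'

For s = abab and p = 2, one valid decomposition is:
- x = '' (length 0)
- y = 'a' (length 1)
- z = 'bab' (length 3)

Verification:
- xyz = '' + 'a' + 'bab' = abab ✓
- |xy| = 1 ≤ 2 ✓
- |y| = 1 > 0 ✓

All pumping lemma constraints are satisfied.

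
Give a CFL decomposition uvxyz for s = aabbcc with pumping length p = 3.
u='aa', v='b', x='b', y='c', z='c'

For s = aabbcc with pumping length p = 3:

One valid decomposition:
- u = 'aa'
- v = 'b'
- x = 'b'
- y = 'c'
- z = 'c'

Verification:
- uvxyz = 'aa' + 'b' + 'b' + 'c' + 'c' = aabbcc ✓
- |vxy| = |'bbc'| = 3 ≤ 3 ✓
- |vy| = |'bc'| = 2 > 0 ✓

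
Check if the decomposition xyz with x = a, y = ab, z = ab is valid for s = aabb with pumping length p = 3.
Violated: xyz = s

The decomposition x = a, y = ab, z = ab for s = aabb with p = 3
violates the constraint: xyz = s

xyz = 'a' + 'ab' + 'ab' = 'aabab' ≠ 'aabb' = s. The decomposition doesn't reconstruct s.

Pumping lemma constraints:
1. xyz = s (decomposition is valid)
2. |xy| ≤ p
3. |y| > 0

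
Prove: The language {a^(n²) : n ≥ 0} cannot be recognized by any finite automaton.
Assume for contradiction that L is regular, and let p ≥ 1 be the pumping length given by the pumping lemma.
Choose s = a^(p²). Then s ∈ L and |s| = p² ≥ p.
By the pumping lemma, s = xyz for some x, y, z with |xy| ≤ p, |y| ≥ 1, and xy^i z ∈ L for every i ≥ 0.
Here y = a^k for some k with 1 ≤ k ≤ |xy| ≤ p.

Take i = 2: |xy²z| = p² + k.
Now p² < p² + k ≤ p² + p < p² + 2p + 1 = (p + 1)².
So |xy²z| lies strictly between the consecutive squares p² and (p + 1)², hence is not a perfect square, and xy²z ∉ L.

This contradicts the pumping lemma, which requires xy^i z ∈ L for all i ≥ 0.
Hence L = {a^(n²) : n ≥ 0} is not regular. ∎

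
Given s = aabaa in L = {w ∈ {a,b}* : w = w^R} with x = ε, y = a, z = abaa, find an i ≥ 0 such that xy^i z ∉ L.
i = 0

xy⁰z = ε · ε · abaa = abaa; abaa reversed is aaba ≠ abaa, so it is not a palindrome and is not in L.
(Other choices also work, e.g. i = 2, 3; only i = 1 is guaranteed to stay in L since xy¹z = s.)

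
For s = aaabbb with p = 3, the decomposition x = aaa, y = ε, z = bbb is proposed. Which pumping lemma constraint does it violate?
Violated: |y| > 0

The decomposition x = aaa, y = ε, z = bbb for s = aaabbb with p = 3
violates the constraint: |y| > 0

|y| = 0, but the pumping lemma requires |y| > 0 (y must be non-empty).

Pumping lemma constraints:
1. xyz = s (decomposition is valid)
2. |xy| ≤ p
3. |y| > 0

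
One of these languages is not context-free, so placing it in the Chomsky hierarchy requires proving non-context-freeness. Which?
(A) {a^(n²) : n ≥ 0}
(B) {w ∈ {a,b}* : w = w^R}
(A) {a^(n²) : n ≥ 0}

(A) {a^(n²) : n ≥ 0} requires the CFL pumping lemma.

- {w ∈ {a,b}* : w = w^R} is context-free (but not regular)
  • Can be shown non-regular with the regular pumping lemma
  • After pumping, the string is no longer symmetric

- {a^(n²) : n ≥ 0} is NOT context-free
  • Requires the CFL pumping lemma to prove
  • Gaps between squares grow unboundedly

The CFL pumping lemma is "stronger" in that it can prove non-membership
in the larger class of context-free languages.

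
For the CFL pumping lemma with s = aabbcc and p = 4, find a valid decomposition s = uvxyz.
u='a', v='a', x='bb', y='c', z='c'

For s = aabbcc with pumping length p = 4:

One valid decomposition:
- u = 'a'
- v = 'a'
- x = 'bb'
- y = 'c'
- z = 'c'

Verification:
- uvxyz = 'a' + 'a' + 'bb' + 'c' + 'c' = aabbcc ✓
- |vxy| = |'abbc'| = 4 ≤ 4 ✓
- |vy| = |'ac'| = 2 > 0 ✓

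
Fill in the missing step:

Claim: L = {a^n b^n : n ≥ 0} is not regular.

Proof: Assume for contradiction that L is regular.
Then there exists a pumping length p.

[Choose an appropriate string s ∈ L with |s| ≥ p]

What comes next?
s = a^p b^p

This string is in L (has equal a's and b's) and has length 2p ≥ p.
Any decomposition xyz with |xy| ≤ p means y consists only of a's,
so pumping will unbalance the counts.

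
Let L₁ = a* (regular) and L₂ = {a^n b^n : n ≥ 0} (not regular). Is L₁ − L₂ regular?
Yes — L₁ − L₂ is regular.

The only string of a* that lies in {a^n b^n} is ε, so L₁ − L₂ = a* − {ε} = a⁺ = aa*, which is regular.

Note that the bare facts "L₁ regular, L₂ non-regular" do not settle the question by themselves: the closure of regular languages under ∪, ∩, complement and difference applies only when BOTH operands are regular. With a non-regular operand the result can come out regular or non-regular depending on the specific languages, so one has to work out L₁ − L₂ for this particular pair, as above.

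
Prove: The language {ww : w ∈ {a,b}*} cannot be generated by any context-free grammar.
Assume for contradiction that L is context-free, and let p ≥ 1 be the pumping length given by the pumping lemma for CFLs.
Choose s = a^p b^p a^p b^p. Then s ∈ L (take w = a^p b^p) and |s| = 4p ≥ p.
By the CFL pumping lemma, s = uvxyz for some u, v, x, y, z with |vxy| ≤ p, |vy| ≥ 1, and uv^i xy^i z ∈ L for every i ≥ 0.

Write s as four blocks A₁ B₁ A₂ B₂ with A₁ = A₂ = a^p and B₁ = B₂ = b^p. Since |vxy| ≤ p, the window vxy lies inside at most two adjacent blocks. Take i = 0 and let t = uxz, so |t| = 4p − |vy| with 1 ≤ |vy| ≤ p. If |t| is odd, t ∉ L immediately, so assume |vy| is even (hence |vy| ≥ 2) and |t|/2 = 2p − |vy|/2, which satisfies p ≤ |t|/2 ≤ 2p − 1.

Case 1 (vxy inside A₁B₁): t = a^(p−j) b^(p−l) a^p b^p with j + l = |vy|. The second half of t has length < 2p, so it is a suffix of the trailing a^p b^p and ends in b; the first half is a^(p−j) b^(p−l) a^((j+l)/2), which ends in a because (j+l)/2 ≥ 1. The halves differ, so t ∉ L.

Case 2 (vxy inside B₁A₂, straddling the middle): t = a^p b^(p−j) a^(p−l) b^p with j + l = |vy|. If t = ww, then w is a prefix of t of length ≥ p, so w begins with a^p; and w is a suffix of t of length ≥ p, so w ends with b^p. That forces |w| ≥ 2p, contradicting |w| = |t|/2 ≤ 2p − 1. So t ∉ L.

Case 3 (vxy inside A₂B₂): t = a^p b^p a^(p−j) b^(p−l) with j + l = |vy|. The first half of t is a prefix of a^p b^p, so it begins with a; the second half is b^((j+l)/2) a^(p−j) b^(p−l), which begins with b. The halves differ, so t ∉ L.

In every case uv⁰xy⁰z = uxz ∉ L.

This contradicts the CFL pumping lemma, which requires uv^i xy^i z ∈ L for all i ≥ 0.
Hence L = {ww : w ∈ {a,b}*} is not context-free. ∎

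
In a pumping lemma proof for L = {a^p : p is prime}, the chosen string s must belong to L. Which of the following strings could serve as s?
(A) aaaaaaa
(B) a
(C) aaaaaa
(A) aaaaaaa

The pumping lemma is applied to a string s that lies in L, so first check membership of each option:
- (A) aaaaaaa has length 7, which is prime, so it is in L ✓
- (B) a has length 1, which is not prime, so it is not in L ✗
- (C) aaaaaa has length 6 = 2 × 3, which is not prime, so it is not in L ✗

Only (A) aaaaaaa is in L, so it is the only candidate that could play the role of s.
(In a complete proof one picks s in terms of the pumping length p so that |s| ≥ p is guaranteed; a fixed string like aaaaaaa illustrates the shape of such an s.)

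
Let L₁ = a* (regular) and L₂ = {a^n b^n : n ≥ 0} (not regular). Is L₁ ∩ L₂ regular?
Yes — L₁ ∩ L₂ is regular.

A string of a* contains no b's, and the only string of {a^n b^n} with no b's is ε (n = 0). So L₁ ∩ L₂ = {ε}, a finite language, which is regular.

Note that the bare facts "L₁ regular, L₂ non-regular" do not settle the question by themselves: the closure of regular languages under ∪, ∩, complement and difference applies only when BOTH operands are regular. With a non-regular operand the result can come out regular or non-regular depending on the specific languages, so one has to work out L₁ ∩ L₂ for this particular pair, as above.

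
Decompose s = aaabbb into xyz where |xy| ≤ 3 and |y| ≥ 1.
x = '', y = 'aa', z = 'abbb'

For s = aaabbb and p = 3, one valid decomposition is:
- x = '' (length 0)
- y = 'aa' (length 2)
- z = 'abbb' (length 4)

Verification:
- xyz = '' + 'aa' + 'abbb' = aaabbb ✓
- |xy| = 2 ≤ 3 ✓
- |y| = 2 > 0 ✓

All pumping lemma constraints are satisfied.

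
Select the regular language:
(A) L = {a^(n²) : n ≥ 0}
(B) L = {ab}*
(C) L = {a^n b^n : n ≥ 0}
(B) {ab}*

(B) L = {ab}* is regular.

This can be recognized by a finite automaton (DFA/NFA).
Regular expressions like {ab}* define regular languages.

The other choices are not regular:
- {a^n b^n : n ≥ 0}: After pumping, the number of a's and b's become unequal
- {a^(n²) : n ≥ 0}: After pumping, length is no longer a perfect square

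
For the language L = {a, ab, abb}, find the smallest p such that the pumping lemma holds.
p = 4

For a finite language L, the pumping lemma holds vacuously if p > max|s| for s ∈ L.

The longest string in L = {a, ab, abb} has length 3.
If p = 4, then no string s ∈ L has |s| ≥ p, so the condition is vacuously true.

The minimum pumping length is p = 4.

Why no smaller p works: for any p ≤ 3, the longest string s ∈ L has |s| = 3 ≥ p, so it would
have to be pumpable; but pumping up (i = 2, 3, ...) produces ever longer strings, which cannot all lie in the
finite language L. So the pumping property fails for every p ≤ 3.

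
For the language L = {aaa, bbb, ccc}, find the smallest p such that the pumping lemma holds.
p = 4

For a finite language L, the pumping lemma holds vacuously if p > max|s| for s ∈ L.

The longest string in L = {aaa, bbb, ccc} has length 3.
If p = 4, then no string s ∈ L has |s| ≥ p, so the condition is vacuously true.

The minimum pumping length is p = 4.

Why no smaller p works: for any p ≤ 3, the longest string s ∈ L has |s| = 3 ≥ p, so it would
have to be pumpable; but pumping up (i = 2, 3, ...) produces ever longer strings, which cannot all lie in the
finite language L. So the pumping property fails for every p ≤ 3.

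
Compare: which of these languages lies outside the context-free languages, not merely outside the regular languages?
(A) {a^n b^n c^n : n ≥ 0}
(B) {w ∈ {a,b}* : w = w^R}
(A) {a^n b^n c^n : n ≥ 0}

(A) {a^n b^n c^n : n ≥ 0} requires the CFL pumping lemma.

- {w ∈ {a,b}* : w = w^R} is context-free (but not regular)
  • Can be shown non-regular with the regular pumping lemma
  • After pumping, the string is no longer symmetric

- {a^n b^n c^n : n ≥ 0} is NOT context-free
  • Requires the CFL pumping lemma to prove
  • Cannot maintain three equal counts simultaneously

The CFL pumping lemma is "stronger" in that it can prove non-membership
in the larger class of context-free languages.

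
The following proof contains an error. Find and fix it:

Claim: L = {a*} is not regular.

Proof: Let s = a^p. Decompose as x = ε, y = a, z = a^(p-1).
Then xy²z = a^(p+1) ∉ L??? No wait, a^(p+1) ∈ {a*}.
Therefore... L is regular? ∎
Error: The proof attempts to show a*  is not regular, but a* IS regular!

Correction: a* is a regular language (recognized by a simple DFA with one accepting state and self-loop on 'a'). The pumping lemma can only prove non-regularity, not regularity. For regular languages, pumping always works.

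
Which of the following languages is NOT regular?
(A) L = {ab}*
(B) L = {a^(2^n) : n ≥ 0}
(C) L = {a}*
(B) {a^(2^n) : n ≥ 0}

(B) L = {a^(2^n) : n ≥ 0} is NOT regular.

The pumping lemma can be used to prove this:
After pumping, length is no longer a power of 2

The other languages are regular because they can be recognized by finite automata.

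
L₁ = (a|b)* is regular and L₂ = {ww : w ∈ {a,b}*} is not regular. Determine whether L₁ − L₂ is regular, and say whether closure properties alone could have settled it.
No — L₁ − L₂ is not regular.

L₁ − L₂ is the complement of {ww} within {a,b}*. If it were regular, its complement {ww} would be regular as well (regular languages are closed under complement) — contradiction. So L₁ − L₂ is not regular.

Note that the bare facts "L₁ regular, L₂ non-regular" do not settle the question by themselves: the closure of regular languages under ∪, ∩, complement and difference applies only when BOTH operands are regular. With a non-regular operand the result can come out regular or non-regular depending on the specific languages, so one has to work out L₁ − L₂ for this particular pair, as above.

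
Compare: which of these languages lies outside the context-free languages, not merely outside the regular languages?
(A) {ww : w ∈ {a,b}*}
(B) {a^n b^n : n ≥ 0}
(A) {ww : w ∈ {a,b}*}

(A) {ww : w ∈ {a,b}*} requires the CFL pumping lemma.

- {a^n b^n : n ≥ 0} is context-free (but not regular)
  • Can be shown non-regular with the regular pumping lemma
  • After pumping, the number of a's and b's become unequal

- {ww : w ∈ {a,b}*} is NOT context-free
  • Requires the CFL pumping lemma to prove
  • Cannot verify equality of two arbitrary substrings

The CFL pumping lemma is "stronger" in that it can prove non-membership
in the larger class of context-free languages.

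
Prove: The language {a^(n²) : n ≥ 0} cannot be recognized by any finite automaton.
Assume for contradiction that L is regular, and let p ≥ 1 be the pumping length given by the pumping lemma.
Choose s = a^(p²). Then s ∈ L and |s| = p² ≥ p.
By the pumping lemma, s = xyz for some x, y, z with |xy| ≤ p, |y| ≥ 1, and xy^i z ∈ L for every i ≥ 0.
Here y = a^k for some k with 1 ≤ k ≤ |xy| ≤ p.

Take i = 2: |xy²z| = p² + k.
Now p² < p² + k ≤ p² + p < p² + 2p + 1 = (p + 1)².
So |xy²z| lies strictly between the consecutive squares p² and (p + 1)², hence is not a perfect square, and xy²z ∉ L.

This contradicts the pumping lemma, which requires xy^i z ∈ L for all i ≥ 0.
Hence L = {a^(n²) : n ≥ 0} is not regular. ∎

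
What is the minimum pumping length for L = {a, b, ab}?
p = 3

For a finite language L, the pumping lemma holds vacuously if p > max|s| for s ∈ L.

The longest string in L = {a, b, ab} has length 2.
If p = 3, then no string s ∈ L has |s| ≥ p, so the condition is vacuously true.

The minimum pumping length is p = 3.

Why no smaller p works: for any p ≤ 2, the longest string s ∈ L has |s| = 2 ≥ p, so it would
have to be pumpable; but pumping up (i = 2, 3, ...) produces ever longer strings, which cannot all lie in the
finite language L. So the pumping property fails for every p ≤ 2.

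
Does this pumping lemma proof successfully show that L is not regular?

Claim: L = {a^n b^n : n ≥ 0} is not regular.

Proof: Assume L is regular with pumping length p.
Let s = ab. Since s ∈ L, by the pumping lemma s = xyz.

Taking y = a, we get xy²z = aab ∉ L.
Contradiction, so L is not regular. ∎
The proof is INCORRECT.

Error: The string s = ab may be shorter than p.
The pumping lemma only applies to strings with |s| ≥ p, and p is not under our control.
We must choose s in terms of p, e.g. s = a^p b^p, to ensure |s| ≥ p.
(The proof also fixes one particular y; a valid argument must handle every decomposition with |xy| ≤ p and |y| ≥ 1 — for s = a^p b^p this forces y = a^k, and then xy²z = a^(p+k) b^p ∉ L.)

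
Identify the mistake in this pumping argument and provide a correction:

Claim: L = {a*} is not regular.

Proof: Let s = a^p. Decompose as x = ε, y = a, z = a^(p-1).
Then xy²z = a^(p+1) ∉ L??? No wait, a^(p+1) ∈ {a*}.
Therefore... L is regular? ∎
Error: The proof attempts to show a*  is not regular, but a* IS regular!

Correction: a* is a regular language (recognized by a simple DFA with one accepting state and self-loop on 'a'). The pumping lemma can only prove non-regularity, not regularity. For regular languages, pumping always works.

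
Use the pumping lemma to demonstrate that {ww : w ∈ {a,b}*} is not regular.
Assume for contradiction that L is regular, and let p ≥ 1 be the pumping length given by the pumping lemma.
Choose s = a^p b a^p b. Then s ∈ L (take w = a^p b) and |s| = 2p + 2 ≥ p.
By the pumping lemma, s = xyz for some x, y, z with |xy| ≤ p, |y| ≥ 1, and xy^i z ∈ L for every i ≥ 0.
Since |xy| ≤ p and the first p symbols of s are all a's, y = a^k for some k with 1 ≤ k ≤ p.

Take i = 2: t = xy²z = a^(p + k) b a^p b.
Suppose t = uu for some string u. The string t contains exactly two b's and ends in b, so u contains exactly one b and ends in b; hence u = a^j b for some j, and uu = a^j b a^j b. Comparing with t = a^(p + k) b a^p b forces j = p + k (first block) and j = p (second block), which is impossible since k ≥ 1. So t ∉ L.

This contradicts the pumping lemma, which requires xy^i z ∈ L for all i ≥ 0.
Hence L = {ww : w ∈ {a,b}*} is not regular. ∎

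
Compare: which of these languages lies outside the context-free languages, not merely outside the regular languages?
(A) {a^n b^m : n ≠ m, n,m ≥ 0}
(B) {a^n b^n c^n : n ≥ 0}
(B) {a^n b^n c^n : n ≥ 0}

(B) {a^n b^n c^n : n ≥ 0} requires the CFL pumping lemma.

- {a^n b^m : n ≠ m, n,m ≥ 0} is context-free (but not regular)
  • Can be shown non-regular with the regular pumping lemma
  • After pumping a's, we can make n = m

- {a^n b^n c^n : n ≥ 0} is NOT context-free
  • Requires the CFL pumping lemma to prove
  • Cannot maintain three equal counts simultaneously

The CFL pumping lemma is "stronger" in that it can prove non-membership
in the larger class of context-free languages.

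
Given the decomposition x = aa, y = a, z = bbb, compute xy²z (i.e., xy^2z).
aaaabbb

Given x = 'aa', y = 'a', z = 'bbb' and i = 2:

xy^2z = x + y·y·...·y (2 times) + z
       = 'aa' + 'a'^2 + 'bbb'
       = 'aa' + 'aa' + 'bbb'
       = 'aaaabbb'

The pumped string is 'aaaabbb' with length 7.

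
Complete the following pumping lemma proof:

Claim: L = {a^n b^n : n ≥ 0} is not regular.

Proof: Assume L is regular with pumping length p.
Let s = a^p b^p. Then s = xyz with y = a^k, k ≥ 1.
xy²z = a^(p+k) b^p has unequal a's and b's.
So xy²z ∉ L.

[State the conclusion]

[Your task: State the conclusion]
This contradicts the pumping lemma for regular languages,
which guarantees xy^i z ∈ L for all i ≥ 0.

Since our assumption that L is regular leads to a contradiction,
we conclude that L = {a^n b^n : n ≥ 0} is NOT regular. ∎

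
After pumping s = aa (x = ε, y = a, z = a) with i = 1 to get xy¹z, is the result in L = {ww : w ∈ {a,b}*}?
Yes

xy¹z = ε · a · a = aa.
aa splits into halves a · a, which are equal, so it is in L (w = a).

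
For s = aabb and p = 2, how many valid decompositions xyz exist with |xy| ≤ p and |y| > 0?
3

For s = 'aabb' with pumping length p = 2:

Constraints: |xy| ≤ 2, |y| > 0

Valid decompositions (|xy| ≤ p, |y| ≥ 1):
  • x='', y='a', z='abb'
  • x='a', y='a', z='bb'
  • x='', y='aa', z='bb'

Total count: 3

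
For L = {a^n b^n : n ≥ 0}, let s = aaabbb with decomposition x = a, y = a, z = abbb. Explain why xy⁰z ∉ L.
xy⁰z = aabbb ∉ L

Pumping with i = 0 replaces y = a by y⁰ = ε:
- Original: s = xyz = aaabbb; aaabbb = a^3 b^3 has equal counts (3 = 3), so it is in L
- Pumped: xy⁰z = a · ε · abbb = aabbb
- aabbb has 2 a's and 3 b's; 2 ≠ 3, so it is not in L

The pumping lemma would require xy⁰z ∈ L, so this decomposition yields a contradiction.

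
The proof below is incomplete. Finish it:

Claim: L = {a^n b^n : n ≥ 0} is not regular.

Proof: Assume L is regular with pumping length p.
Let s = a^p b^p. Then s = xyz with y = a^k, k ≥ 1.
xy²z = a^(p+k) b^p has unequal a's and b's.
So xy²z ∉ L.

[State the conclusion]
This contradicts the pumping lemma for regular languages,
which guarantees xy^i z ∈ L for all i ≥ 0.

Since our assumption that L is regular leads to a contradiction,
we conclude that L = {a^n b^n : n ≥ 0} is NOT regular. ∎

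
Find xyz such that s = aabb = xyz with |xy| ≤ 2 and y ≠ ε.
x = 'a', y = 'a', z = 'bb'

For s = aabb and p = 2, one valid decomposition is:
- x = 'a' (length 1)
- y = 'a' (length 1)
- z = 'bb' (length 2)

Verification:
- xyz = 'a' + 'a' + 'bb' = aabb ✓
- |xy| = 2 ≤ 2 ✓
- |y| = 1 > 0 ✓

All pumping lemma constraints are satisfied.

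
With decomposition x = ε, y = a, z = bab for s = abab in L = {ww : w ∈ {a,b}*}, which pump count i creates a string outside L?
i = 0

xy⁰z = ε · ε · bab = bab; bab has odd length 3, so it cannot be written as ww and is not in L.
(Other choices also work, e.g. i = 2, 3; only i = 1 is guaranteed to stay in L since xy¹z = s.)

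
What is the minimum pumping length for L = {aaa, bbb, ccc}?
p = 4

For a finite language L, the pumping lemma holds vacuously if p > max|s| for s ∈ L.

The longest string in L = {aaa, bbb, ccc} has length 3.
If p = 4, then no string s ∈ L has |s| ≥ p, so the condition is vacuously true.

The minimum pumping length is p = 4.

Why no smaller p works: for any p ≤ 3, the longest string s ∈ L has |s| = 3 ≥ p, so it would
have to be pumpable; but pumping up (i = 2, 3, ...) produces ever longer strings, which cannot all lie in the
finite language L. So the pumping property fails for every p ≤ 3.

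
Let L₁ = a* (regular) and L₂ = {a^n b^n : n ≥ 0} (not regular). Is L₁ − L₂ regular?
Yes — L₁ − L₂ is regular.

The only string of a* that lies in {a^n b^n} is ε, so L₁ − L₂ = a* − {ε} = a⁺ = aa*, which is regular.

Note that the bare facts "L₁ regular, L₂ non-regular" do not settle the question by themselves: the closure of regular languages under ∪, ∩, complement and difference applies only when BOTH operands are regular. With a non-regular operand the result can come out regular or non-regular depending on the specific languages, so one has to work out L₁ − L₂ for this particular pair, as above.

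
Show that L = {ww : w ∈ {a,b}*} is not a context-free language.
Assume for contradiction that L is context-free, and let p ≥ 1 be the pumping length given by the pumping lemma for CFLs.
Choose s = a^p b^p a^p b^p. Then s ∈ L (take w = a^p b^p) and |s| = 4p ≥ p.
By the CFL pumping lemma, s = uvxyz for some u, v, x, y, z with |vxy| ≤ p, |vy| ≥ 1, and uv^i xy^i z ∈ L for every i ≥ 0.

Write s as four blocks A₁ B₁ A₂ B₂ with A₁ = A₂ = a^p and B₁ = B₂ = b^p. Since |vxy| ≤ p, the window vxy lies inside at most two adjacent blocks. Take i = 0 and let t = uxz, so |t| = 4p − |vy| with 1 ≤ |vy| ≤ p. If |t| is odd, t ∉ L immediately, so assume |vy| is even (hence |vy| ≥ 2) and |t|/2 = 2p − |vy|/2, which satisfies p ≤ |t|/2 ≤ 2p − 1.

Case 1 (vxy inside A₁B₁): t = a^(p−j) b^(p−l) a^p b^p with j + l = |vy|. The second half of t has length < 2p, so it is a suffix of the trailing a^p b^p and ends in b; the first half is a^(p−j) b^(p−l) a^((j+l)/2), which ends in a because (j+l)/2 ≥ 1. The halves differ, so t ∉ L.

Case 2 (vxy inside B₁A₂, straddling the middle): t = a^p b^(p−j) a^(p−l) b^p with j + l = |vy|. If t = ww, then w is a prefix of t of length ≥ p, so w begins with a^p; and w is a suffix of t of length ≥ p, so w ends with b^p. That forces |w| ≥ 2p, contradicting |w| = |t|/2 ≤ 2p − 1. So t ∉ L.

Case 3 (vxy inside A₂B₂): t = a^p b^p a^(p−j) b^(p−l) with j + l = |vy|. The first half of t is a prefix of a^p b^p, so it begins with a; the second half is b^((j+l)/2) a^(p−j) b^(p−l), which begins with b. The halves differ, so t ∉ L.

In every case uv⁰xy⁰z = uxz ∉ L.

This contradicts the CFL pumping lemma, which requires uv^i xy^i z ∈ L for all i ≥ 0.
Hence L = {ww : w ∈ {a,b}*} is not context-free. ∎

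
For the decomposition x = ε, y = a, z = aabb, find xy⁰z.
aabb

Given x = '', y = 'a', z = 'aabb' and i = 0:

xy^0z = x + y·y·...·y (0 times) + z
       = '' + 'a'^0 + 'aabb'
       = '' + '' + 'aabb'
       = 'aabb'

The pumped string is 'aabb' with length 4.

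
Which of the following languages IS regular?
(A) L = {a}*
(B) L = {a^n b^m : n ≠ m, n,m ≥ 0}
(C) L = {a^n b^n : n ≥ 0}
(A) {a}*

(A) L = {a}* is regular.

This can be recognized by a finite automaton (DFA/NFA).
Regular expressions like {a}* define regular languages.

The other choices are not regular:
- {a^n b^n : n ≥ 0}: After pumping, the number of a's and b's become unequal
- {a^n b^m : n ≠ m, n,m ≥ 0}: After pumping a's, we can make n = m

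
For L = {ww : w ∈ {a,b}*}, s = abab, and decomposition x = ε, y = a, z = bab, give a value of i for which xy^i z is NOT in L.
i = 2

xy²z = ε · aa · bab = aabab; aabab has odd length 5, so it cannot be written as ww and is not in L.
(Other choices also work, e.g. i = 0, 3; only i = 1 is guaranteed to stay in L since xy¹z = s.)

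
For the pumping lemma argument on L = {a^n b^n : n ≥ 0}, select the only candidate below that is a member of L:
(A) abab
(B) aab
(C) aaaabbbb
(C) aaaabbbb

The pumping lemma is applied to a string s that lies in L, so first check membership of each option:
- (A) abab has an a after a b, so it is not of the form a^n b^n and is not in L ✗
- (B) aab has 2 a's and 1 b's; 2 ≠ 1, so it is not in L ✗
- (C) aaaabbbb = a^4 b^4 has equal counts (4 = 4), so it is in L ✓

Only (C) aaaabbbb is in L, so it is the only candidate that could play the role of s.
(In a complete proof one picks s in terms of the pumping length p so that |s| ≥ p is guaranteed; a fixed string like aaaabbbb illustrates the shape of such an s.)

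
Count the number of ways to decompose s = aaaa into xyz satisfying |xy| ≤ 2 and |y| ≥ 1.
3

For s = 'aaaa' with pumping length p = 2:

Constraints: |xy| ≤ 2, |y| > 0

Valid decompositions (|xy| ≤ p, |y| ≥ 1):
  • x='', y='a', z='aaa'
  • x='a', y='a', z='aa'
  • x='', y='aa', z='aa'

Total count: 3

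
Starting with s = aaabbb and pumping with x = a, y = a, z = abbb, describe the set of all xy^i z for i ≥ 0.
{xy^i z : i ≥ 0} = {a^(2+i) b^3 : i ≥ 0} = {aabbb, aaabbb, aaaabbb, ...}

With x = a, y = a, z = abbb: Starting with aaabbb and pumping the second 'a', we get strings with 2+i a's followed by 3 b's for i = 0, 1, 2, ...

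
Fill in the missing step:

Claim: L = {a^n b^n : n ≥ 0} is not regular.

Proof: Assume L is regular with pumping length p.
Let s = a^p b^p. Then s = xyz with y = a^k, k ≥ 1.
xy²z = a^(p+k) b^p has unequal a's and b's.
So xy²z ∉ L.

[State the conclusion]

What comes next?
This contradicts the pumping lemma for regular languages,
which guarantees xy^i z ∈ L for all i ≥ 0.

Since our assumption that L is regular leads to a contradiction,
we conclude that L = {a^n b^n : n ≥ 0} is NOT regular. ∎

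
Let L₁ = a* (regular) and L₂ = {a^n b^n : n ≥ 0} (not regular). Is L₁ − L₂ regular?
Yes — L₁ − L₂ is regular.

The only string of a* that lies in {a^n b^n} is ε, so L₁ − L₂ = a* − {ε} = a⁺ = aa*, which is regular.

Note that the bare facts "L₁ regular, L₂ non-regular" do not settle the question by themselves: the closure of regular languages under ∪, ∩, complement and difference applies only when BOTH operands are regular. With a non-regular operand the result can come out regular or non-regular depending on the specific languages, so one has to work out L₁ − L₂ for this particular pair, as above.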